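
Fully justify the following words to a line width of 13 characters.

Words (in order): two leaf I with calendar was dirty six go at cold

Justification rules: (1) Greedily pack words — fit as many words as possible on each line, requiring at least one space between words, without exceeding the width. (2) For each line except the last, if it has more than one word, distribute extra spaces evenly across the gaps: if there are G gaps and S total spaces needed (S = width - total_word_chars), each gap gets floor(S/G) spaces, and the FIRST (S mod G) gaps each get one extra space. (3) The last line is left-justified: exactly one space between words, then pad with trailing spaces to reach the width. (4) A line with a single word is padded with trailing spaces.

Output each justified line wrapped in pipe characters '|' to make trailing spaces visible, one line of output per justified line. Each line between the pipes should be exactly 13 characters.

Line 1: ['two', 'leaf', 'I'] (min_width=10, slack=3)
Line 2: ['with', 'calendar'] (min_width=13, slack=0)
Line 3: ['was', 'dirty', 'six'] (min_width=13, slack=0)
Line 4: ['go', 'at', 'cold'] (min_width=10, slack=3)

Answer: |two   leaf  I|
|with calendar|
|was dirty six|
|go at cold   |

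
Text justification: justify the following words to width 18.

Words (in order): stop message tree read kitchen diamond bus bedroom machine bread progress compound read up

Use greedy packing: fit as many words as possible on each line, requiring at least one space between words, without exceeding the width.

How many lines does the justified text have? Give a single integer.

Line 1: ['stop', 'message', 'tree'] (min_width=17, slack=1)
Line 2: ['read', 'kitchen'] (min_width=12, slack=6)
Line 3: ['diamond', 'bus'] (min_width=11, slack=7)
Line 4: ['bedroom', 'machine'] (min_width=15, slack=3)
Line 5: ['bread', 'progress'] (min_width=14, slack=4)
Line 6: ['compound', 'read', 'up'] (min_width=16, slack=2)
Total lines: 6

Answer: 6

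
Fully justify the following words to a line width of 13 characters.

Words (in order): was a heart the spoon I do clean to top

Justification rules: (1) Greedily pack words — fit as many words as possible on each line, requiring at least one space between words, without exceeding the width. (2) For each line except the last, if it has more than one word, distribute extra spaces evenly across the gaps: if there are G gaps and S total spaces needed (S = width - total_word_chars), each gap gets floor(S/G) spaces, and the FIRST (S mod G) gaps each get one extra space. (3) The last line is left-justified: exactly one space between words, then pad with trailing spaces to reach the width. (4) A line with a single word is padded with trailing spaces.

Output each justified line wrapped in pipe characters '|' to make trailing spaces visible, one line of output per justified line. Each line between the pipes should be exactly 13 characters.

Line 1: ['was', 'a', 'heart'] (min_width=11, slack=2)
Line 2: ['the', 'spoon', 'I'] (min_width=11, slack=2)
Line 3: ['do', 'clean', 'to'] (min_width=11, slack=2)
Line 4: ['top'] (min_width=3, slack=10)

Answer: |was  a  heart|
|the  spoon  I|
|do  clean  to|
|top          |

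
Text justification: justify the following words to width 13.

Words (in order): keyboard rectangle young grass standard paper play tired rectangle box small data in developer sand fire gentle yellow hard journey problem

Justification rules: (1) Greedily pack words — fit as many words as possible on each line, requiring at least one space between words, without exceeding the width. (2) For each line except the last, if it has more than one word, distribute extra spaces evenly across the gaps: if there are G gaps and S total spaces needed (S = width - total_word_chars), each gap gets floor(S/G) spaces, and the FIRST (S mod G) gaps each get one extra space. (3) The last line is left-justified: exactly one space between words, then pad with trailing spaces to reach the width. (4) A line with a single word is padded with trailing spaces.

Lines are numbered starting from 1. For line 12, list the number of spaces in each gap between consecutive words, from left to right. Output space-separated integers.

Line 1: ['keyboard'] (min_width=8, slack=5)
Line 2: ['rectangle'] (min_width=9, slack=4)
Line 3: ['young', 'grass'] (min_width=11, slack=2)
Line 4: ['standard'] (min_width=8, slack=5)
Line 5: ['paper', 'play'] (min_width=10, slack=3)
Line 6: ['tired'] (min_width=5, slack=8)
Line 7: ['rectangle', 'box'] (min_width=13, slack=0)
Line 8: ['small', 'data', 'in'] (min_width=13, slack=0)
Line 9: ['developer'] (min_width=9, slack=4)
Line 10: ['sand', 'fire'] (min_width=9, slack=4)
Line 11: ['gentle', 'yellow'] (min_width=13, slack=0)
Line 12: ['hard', 'journey'] (min_width=12, slack=1)
Line 13: ['problem'] (min_width=7, slack=6)

Answer: 2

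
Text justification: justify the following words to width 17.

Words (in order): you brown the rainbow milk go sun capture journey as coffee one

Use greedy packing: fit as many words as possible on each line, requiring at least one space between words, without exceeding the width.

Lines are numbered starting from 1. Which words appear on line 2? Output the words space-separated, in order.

Answer: rainbow milk go

Derivation:
Line 1: ['you', 'brown', 'the'] (min_width=13, slack=4)
Line 2: ['rainbow', 'milk', 'go'] (min_width=15, slack=2)
Line 3: ['sun', 'capture'] (min_width=11, slack=6)
Line 4: ['journey', 'as', 'coffee'] (min_width=17, slack=0)
Line 5: ['one'] (min_width=3, slack=14)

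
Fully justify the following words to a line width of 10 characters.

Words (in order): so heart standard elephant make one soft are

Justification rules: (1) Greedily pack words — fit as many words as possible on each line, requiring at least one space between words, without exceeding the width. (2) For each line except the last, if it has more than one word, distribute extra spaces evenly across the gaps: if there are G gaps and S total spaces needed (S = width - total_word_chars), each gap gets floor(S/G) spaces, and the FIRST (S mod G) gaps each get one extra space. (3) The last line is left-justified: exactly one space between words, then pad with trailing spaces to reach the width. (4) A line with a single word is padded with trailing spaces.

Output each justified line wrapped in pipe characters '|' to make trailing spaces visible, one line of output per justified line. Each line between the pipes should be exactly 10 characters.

Line 1: ['so', 'heart'] (min_width=8, slack=2)
Line 2: ['standard'] (min_width=8, slack=2)
Line 3: ['elephant'] (min_width=8, slack=2)
Line 4: ['make', 'one'] (min_width=8, slack=2)
Line 5: ['soft', 'are'] (min_width=8, slack=2)

Answer: |so   heart|
|standard  |
|elephant  |
|make   one|
|soft are  |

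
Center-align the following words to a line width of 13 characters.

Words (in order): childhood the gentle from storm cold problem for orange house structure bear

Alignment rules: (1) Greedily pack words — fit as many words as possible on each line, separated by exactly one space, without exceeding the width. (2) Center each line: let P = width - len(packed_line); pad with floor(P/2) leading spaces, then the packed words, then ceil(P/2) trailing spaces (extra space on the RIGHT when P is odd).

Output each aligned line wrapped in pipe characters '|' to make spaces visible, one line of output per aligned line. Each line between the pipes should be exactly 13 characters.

Answer: |childhood the|
| gentle from |
| storm cold  |
| problem for |
|orange house |
|  structure  |
|    bear     |

Derivation:
Line 1: ['childhood', 'the'] (min_width=13, slack=0)
Line 2: ['gentle', 'from'] (min_width=11, slack=2)
Line 3: ['storm', 'cold'] (min_width=10, slack=3)
Line 4: ['problem', 'for'] (min_width=11, slack=2)
Line 5: ['orange', 'house'] (min_width=12, slack=1)
Line 6: ['structure'] (min_width=9, slack=4)
Line 7: ['bear'] (min_width=4, slack=9)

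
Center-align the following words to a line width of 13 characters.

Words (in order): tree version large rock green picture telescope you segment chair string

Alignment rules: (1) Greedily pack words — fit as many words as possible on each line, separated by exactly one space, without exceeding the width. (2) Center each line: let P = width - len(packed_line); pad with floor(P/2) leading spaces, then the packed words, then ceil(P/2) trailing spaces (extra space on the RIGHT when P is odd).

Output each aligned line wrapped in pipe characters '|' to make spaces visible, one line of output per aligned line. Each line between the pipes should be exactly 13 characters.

Line 1: ['tree', 'version'] (min_width=12, slack=1)
Line 2: ['large', 'rock'] (min_width=10, slack=3)
Line 3: ['green', 'picture'] (min_width=13, slack=0)
Line 4: ['telescope', 'you'] (min_width=13, slack=0)
Line 5: ['segment', 'chair'] (min_width=13, slack=0)
Line 6: ['string'] (min_width=6, slack=7)

Answer: |tree version |
| large rock  |
|green picture|
|telescope you|
|segment chair|
|   string    |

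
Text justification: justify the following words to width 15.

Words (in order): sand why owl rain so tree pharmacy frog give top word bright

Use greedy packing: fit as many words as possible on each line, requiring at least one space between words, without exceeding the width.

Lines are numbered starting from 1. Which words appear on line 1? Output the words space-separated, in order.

Line 1: ['sand', 'why', 'owl'] (min_width=12, slack=3)
Line 2: ['rain', 'so', 'tree'] (min_width=12, slack=3)
Line 3: ['pharmacy', 'frog'] (min_width=13, slack=2)
Line 4: ['give', 'top', 'word'] (min_width=13, slack=2)
Line 5: ['bright'] (min_width=6, slack=9)

Answer: sand why owl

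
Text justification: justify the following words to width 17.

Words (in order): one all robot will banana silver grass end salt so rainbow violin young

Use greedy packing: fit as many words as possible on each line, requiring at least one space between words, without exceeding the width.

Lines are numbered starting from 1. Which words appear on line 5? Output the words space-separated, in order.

Answer: violin young

Derivation:
Line 1: ['one', 'all', 'robot'] (min_width=13, slack=4)
Line 2: ['will', 'banana'] (min_width=11, slack=6)
Line 3: ['silver', 'grass', 'end'] (min_width=16, slack=1)
Line 4: ['salt', 'so', 'rainbow'] (min_width=15, slack=2)
Line 5: ['violin', 'young'] (min_width=12, slack=5)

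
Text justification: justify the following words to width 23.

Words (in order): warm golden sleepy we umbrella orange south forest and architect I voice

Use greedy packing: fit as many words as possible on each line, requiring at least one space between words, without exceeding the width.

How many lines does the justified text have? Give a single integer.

Answer: 4

Derivation:
Line 1: ['warm', 'golden', 'sleepy', 'we'] (min_width=21, slack=2)
Line 2: ['umbrella', 'orange', 'south'] (min_width=21, slack=2)
Line 3: ['forest', 'and', 'architect', 'I'] (min_width=22, slack=1)
Line 4: ['voice'] (min_width=5, slack=18)
Total lines: 4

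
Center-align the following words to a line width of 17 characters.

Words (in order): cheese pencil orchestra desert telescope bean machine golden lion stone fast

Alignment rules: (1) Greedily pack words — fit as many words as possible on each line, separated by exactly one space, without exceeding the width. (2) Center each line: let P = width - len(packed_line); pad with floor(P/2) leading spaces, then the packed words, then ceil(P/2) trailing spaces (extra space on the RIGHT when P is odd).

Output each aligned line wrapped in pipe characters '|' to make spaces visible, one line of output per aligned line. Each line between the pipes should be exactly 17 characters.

Answer: |  cheese pencil  |
|orchestra desert |
| telescope bean  |
| machine golden  |
| lion stone fast |

Derivation:
Line 1: ['cheese', 'pencil'] (min_width=13, slack=4)
Line 2: ['orchestra', 'desert'] (min_width=16, slack=1)
Line 3: ['telescope', 'bean'] (min_width=14, slack=3)
Line 4: ['machine', 'golden'] (min_width=14, slack=3)
Line 5: ['lion', 'stone', 'fast'] (min_width=15, slack=2)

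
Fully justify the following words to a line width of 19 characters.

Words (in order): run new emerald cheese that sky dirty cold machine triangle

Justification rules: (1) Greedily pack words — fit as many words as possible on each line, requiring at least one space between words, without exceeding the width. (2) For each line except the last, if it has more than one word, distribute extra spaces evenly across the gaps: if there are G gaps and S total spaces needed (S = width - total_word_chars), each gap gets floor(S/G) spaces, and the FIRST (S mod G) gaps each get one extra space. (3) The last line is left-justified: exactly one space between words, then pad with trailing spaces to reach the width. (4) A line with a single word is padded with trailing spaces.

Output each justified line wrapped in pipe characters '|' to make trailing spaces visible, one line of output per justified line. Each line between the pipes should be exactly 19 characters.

Answer: |run   new   emerald|
|cheese   that   sky|
|dirty  cold machine|
|triangle           |

Derivation:
Line 1: ['run', 'new', 'emerald'] (min_width=15, slack=4)
Line 2: ['cheese', 'that', 'sky'] (min_width=15, slack=4)
Line 3: ['dirty', 'cold', 'machine'] (min_width=18, slack=1)
Line 4: ['triangle'] (min_width=8, slack=11)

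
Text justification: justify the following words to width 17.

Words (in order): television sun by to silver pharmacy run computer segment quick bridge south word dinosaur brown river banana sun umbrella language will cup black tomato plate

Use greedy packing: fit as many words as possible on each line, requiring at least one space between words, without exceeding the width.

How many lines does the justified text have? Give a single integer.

Answer: 11

Derivation:
Line 1: ['television', 'sun', 'by'] (min_width=17, slack=0)
Line 2: ['to', 'silver'] (min_width=9, slack=8)
Line 3: ['pharmacy', 'run'] (min_width=12, slack=5)
Line 4: ['computer', 'segment'] (min_width=16, slack=1)
Line 5: ['quick', 'bridge'] (min_width=12, slack=5)
Line 6: ['south', 'word'] (min_width=10, slack=7)
Line 7: ['dinosaur', 'brown'] (min_width=14, slack=3)
Line 8: ['river', 'banana', 'sun'] (min_width=16, slack=1)
Line 9: ['umbrella', 'language'] (min_width=17, slack=0)
Line 10: ['will', 'cup', 'black'] (min_width=14, slack=3)
Line 11: ['tomato', 'plate'] (min_width=12, slack=5)
Total lines: 11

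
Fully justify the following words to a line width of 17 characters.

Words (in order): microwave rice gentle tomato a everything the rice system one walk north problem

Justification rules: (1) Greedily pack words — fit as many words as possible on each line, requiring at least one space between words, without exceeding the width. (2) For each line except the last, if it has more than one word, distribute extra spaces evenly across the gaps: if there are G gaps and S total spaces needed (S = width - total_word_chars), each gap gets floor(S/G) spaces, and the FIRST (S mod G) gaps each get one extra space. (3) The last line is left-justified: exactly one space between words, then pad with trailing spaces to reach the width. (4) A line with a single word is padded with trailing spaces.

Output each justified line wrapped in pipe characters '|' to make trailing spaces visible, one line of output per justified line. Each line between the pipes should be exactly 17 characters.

Answer: |microwave    rice|
|gentle  tomato  a|
|everything    the|
|rice  system  one|
|walk        north|
|problem          |

Derivation:
Line 1: ['microwave', 'rice'] (min_width=14, slack=3)
Line 2: ['gentle', 'tomato', 'a'] (min_width=15, slack=2)
Line 3: ['everything', 'the'] (min_width=14, slack=3)
Line 4: ['rice', 'system', 'one'] (min_width=15, slack=2)
Line 5: ['walk', 'north'] (min_width=10, slack=7)
Line 6: ['problem'] (min_width=7, slack=10)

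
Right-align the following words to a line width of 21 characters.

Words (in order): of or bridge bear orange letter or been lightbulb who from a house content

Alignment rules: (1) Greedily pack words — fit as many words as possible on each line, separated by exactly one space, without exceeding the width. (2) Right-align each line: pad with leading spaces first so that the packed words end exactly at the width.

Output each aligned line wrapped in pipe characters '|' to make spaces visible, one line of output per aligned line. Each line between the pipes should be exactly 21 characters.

Line 1: ['of', 'or', 'bridge', 'bear'] (min_width=17, slack=4)
Line 2: ['orange', 'letter', 'or', 'been'] (min_width=21, slack=0)
Line 3: ['lightbulb', 'who', 'from', 'a'] (min_width=20, slack=1)
Line 4: ['house', 'content'] (min_width=13, slack=8)

Answer: |    of or bridge bear|
|orange letter or been|
| lightbulb who from a|
|        house content|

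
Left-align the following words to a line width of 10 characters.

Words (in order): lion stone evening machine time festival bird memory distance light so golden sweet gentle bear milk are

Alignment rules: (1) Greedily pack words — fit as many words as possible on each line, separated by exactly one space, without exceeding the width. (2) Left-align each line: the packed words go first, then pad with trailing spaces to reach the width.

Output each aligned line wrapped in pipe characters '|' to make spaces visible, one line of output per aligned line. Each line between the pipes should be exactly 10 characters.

Line 1: ['lion', 'stone'] (min_width=10, slack=0)
Line 2: ['evening'] (min_width=7, slack=3)
Line 3: ['machine'] (min_width=7, slack=3)
Line 4: ['time'] (min_width=4, slack=6)
Line 5: ['festival'] (min_width=8, slack=2)
Line 6: ['bird'] (min_width=4, slack=6)
Line 7: ['memory'] (min_width=6, slack=4)
Line 8: ['distance'] (min_width=8, slack=2)
Line 9: ['light', 'so'] (min_width=8, slack=2)
Line 10: ['golden'] (min_width=6, slack=4)
Line 11: ['sweet'] (min_width=5, slack=5)
Line 12: ['gentle'] (min_width=6, slack=4)
Line 13: ['bear', 'milk'] (min_width=9, slack=1)
Line 14: ['are'] (min_width=3, slack=7)

Answer: |lion stone|
|evening   |
|machine   |
|time      |
|festival  |
|bird      |
|memory    |
|distance  |
|light so  |
|golden    |
|sweet     |
|gentle    |
|bear milk |
|are       |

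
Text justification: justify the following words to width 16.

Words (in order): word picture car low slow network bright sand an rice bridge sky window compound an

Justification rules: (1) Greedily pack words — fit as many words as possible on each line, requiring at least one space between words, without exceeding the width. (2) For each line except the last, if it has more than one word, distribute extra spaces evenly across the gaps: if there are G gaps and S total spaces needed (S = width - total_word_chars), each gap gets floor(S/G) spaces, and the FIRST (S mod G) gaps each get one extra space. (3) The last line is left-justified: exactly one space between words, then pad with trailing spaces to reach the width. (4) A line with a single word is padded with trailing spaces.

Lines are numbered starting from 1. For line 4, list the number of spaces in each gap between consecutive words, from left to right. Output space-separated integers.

Line 1: ['word', 'picture', 'car'] (min_width=16, slack=0)
Line 2: ['low', 'slow', 'network'] (min_width=16, slack=0)
Line 3: ['bright', 'sand', 'an'] (min_width=14, slack=2)
Line 4: ['rice', 'bridge', 'sky'] (min_width=15, slack=1)
Line 5: ['window', 'compound'] (min_width=15, slack=1)
Line 6: ['an'] (min_width=2, slack=14)

Answer: 2 1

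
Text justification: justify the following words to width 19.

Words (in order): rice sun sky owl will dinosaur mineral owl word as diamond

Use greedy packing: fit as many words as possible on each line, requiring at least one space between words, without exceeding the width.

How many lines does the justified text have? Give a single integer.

Answer: 4

Derivation:
Line 1: ['rice', 'sun', 'sky', 'owl'] (min_width=16, slack=3)
Line 2: ['will', 'dinosaur'] (min_width=13, slack=6)
Line 3: ['mineral', 'owl', 'word', 'as'] (min_width=19, slack=0)
Line 4: ['diamond'] (min_width=7, slack=12)
Total lines: 4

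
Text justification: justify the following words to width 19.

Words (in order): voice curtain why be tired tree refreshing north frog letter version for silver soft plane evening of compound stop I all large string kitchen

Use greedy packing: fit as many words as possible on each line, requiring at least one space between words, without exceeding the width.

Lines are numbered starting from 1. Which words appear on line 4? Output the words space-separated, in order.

Answer: frog letter version

Derivation:
Line 1: ['voice', 'curtain', 'why'] (min_width=17, slack=2)
Line 2: ['be', 'tired', 'tree'] (min_width=13, slack=6)
Line 3: ['refreshing', 'north'] (min_width=16, slack=3)
Line 4: ['frog', 'letter', 'version'] (min_width=19, slack=0)
Line 5: ['for', 'silver', 'soft'] (min_width=15, slack=4)
Line 6: ['plane', 'evening', 'of'] (min_width=16, slack=3)
Line 7: ['compound', 'stop', 'I', 'all'] (min_width=19, slack=0)
Line 8: ['large', 'string'] (min_width=12, slack=7)
Line 9: ['kitchen'] (min_width=7, slack=12)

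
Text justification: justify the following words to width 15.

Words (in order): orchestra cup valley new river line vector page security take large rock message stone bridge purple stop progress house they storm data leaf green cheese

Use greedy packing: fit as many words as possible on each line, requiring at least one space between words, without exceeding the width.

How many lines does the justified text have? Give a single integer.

Answer: 12

Derivation:
Line 1: ['orchestra', 'cup'] (min_width=13, slack=2)
Line 2: ['valley', 'new'] (min_width=10, slack=5)
Line 3: ['river', 'line'] (min_width=10, slack=5)
Line 4: ['vector', 'page'] (min_width=11, slack=4)
Line 5: ['security', 'take'] (min_width=13, slack=2)
Line 6: ['large', 'rock'] (min_width=10, slack=5)
Line 7: ['message', 'stone'] (min_width=13, slack=2)
Line 8: ['bridge', 'purple'] (min_width=13, slack=2)
Line 9: ['stop', 'progress'] (min_width=13, slack=2)
Line 10: ['house', 'they'] (min_width=10, slack=5)
Line 11: ['storm', 'data', 'leaf'] (min_width=15, slack=0)
Line 12: ['green', 'cheese'] (min_width=12, slack=3)
Total lines: 12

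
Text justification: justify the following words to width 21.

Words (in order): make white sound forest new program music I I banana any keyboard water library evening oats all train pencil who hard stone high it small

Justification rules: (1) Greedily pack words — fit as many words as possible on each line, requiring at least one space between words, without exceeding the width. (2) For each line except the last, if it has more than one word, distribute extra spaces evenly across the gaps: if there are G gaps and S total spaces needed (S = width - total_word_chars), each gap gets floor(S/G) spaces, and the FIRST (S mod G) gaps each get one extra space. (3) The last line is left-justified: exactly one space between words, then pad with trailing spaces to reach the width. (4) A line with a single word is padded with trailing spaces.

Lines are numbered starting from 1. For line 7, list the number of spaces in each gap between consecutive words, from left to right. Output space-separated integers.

Answer: 2 2 2

Derivation:
Line 1: ['make', 'white', 'sound'] (min_width=16, slack=5)
Line 2: ['forest', 'new', 'program'] (min_width=18, slack=3)
Line 3: ['music', 'I', 'I', 'banana', 'any'] (min_width=20, slack=1)
Line 4: ['keyboard', 'water'] (min_width=14, slack=7)
Line 5: ['library', 'evening', 'oats'] (min_width=20, slack=1)
Line 6: ['all', 'train', 'pencil', 'who'] (min_width=20, slack=1)
Line 7: ['hard', 'stone', 'high', 'it'] (min_width=18, slack=3)
Line 8: ['small'] (min_width=5, slack=16)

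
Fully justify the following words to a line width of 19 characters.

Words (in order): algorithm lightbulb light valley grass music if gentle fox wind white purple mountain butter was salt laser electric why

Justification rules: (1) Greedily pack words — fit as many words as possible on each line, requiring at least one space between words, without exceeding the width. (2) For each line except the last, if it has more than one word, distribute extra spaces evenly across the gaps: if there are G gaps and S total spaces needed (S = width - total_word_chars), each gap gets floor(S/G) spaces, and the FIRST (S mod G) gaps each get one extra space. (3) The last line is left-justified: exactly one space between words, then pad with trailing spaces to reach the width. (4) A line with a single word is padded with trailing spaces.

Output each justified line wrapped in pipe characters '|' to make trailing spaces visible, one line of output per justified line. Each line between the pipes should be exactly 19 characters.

Answer: |algorithm lightbulb|
|light  valley grass|
|music if gentle fox|
|wind  white  purple|
|mountain butter was|
|salt laser electric|
|why                |

Derivation:
Line 1: ['algorithm', 'lightbulb'] (min_width=19, slack=0)
Line 2: ['light', 'valley', 'grass'] (min_width=18, slack=1)
Line 3: ['music', 'if', 'gentle', 'fox'] (min_width=19, slack=0)
Line 4: ['wind', 'white', 'purple'] (min_width=17, slack=2)
Line 5: ['mountain', 'butter', 'was'] (min_width=19, slack=0)
Line 6: ['salt', 'laser', 'electric'] (min_width=19, slack=0)
Line 7: ['why'] (min_width=3, slack=16)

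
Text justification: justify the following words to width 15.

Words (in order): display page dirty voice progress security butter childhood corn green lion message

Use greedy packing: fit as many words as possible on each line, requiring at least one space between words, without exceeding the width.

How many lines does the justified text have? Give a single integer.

Line 1: ['display', 'page'] (min_width=12, slack=3)
Line 2: ['dirty', 'voice'] (min_width=11, slack=4)
Line 3: ['progress'] (min_width=8, slack=7)
Line 4: ['security', 'butter'] (min_width=15, slack=0)
Line 5: ['childhood', 'corn'] (min_width=14, slack=1)
Line 6: ['green', 'lion'] (min_width=10, slack=5)
Line 7: ['message'] (min_width=7, slack=8)
Total lines: 7

Answer: 7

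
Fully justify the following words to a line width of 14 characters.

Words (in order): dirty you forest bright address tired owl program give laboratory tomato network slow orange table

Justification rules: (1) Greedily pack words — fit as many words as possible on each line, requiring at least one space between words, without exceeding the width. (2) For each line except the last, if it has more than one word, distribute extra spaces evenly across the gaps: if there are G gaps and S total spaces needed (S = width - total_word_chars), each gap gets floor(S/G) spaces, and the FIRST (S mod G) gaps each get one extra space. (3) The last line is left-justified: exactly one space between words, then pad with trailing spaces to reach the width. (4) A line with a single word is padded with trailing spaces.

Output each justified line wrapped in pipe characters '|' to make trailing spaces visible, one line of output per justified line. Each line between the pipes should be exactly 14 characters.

Line 1: ['dirty', 'you'] (min_width=9, slack=5)
Line 2: ['forest', 'bright'] (min_width=13, slack=1)
Line 3: ['address', 'tired'] (min_width=13, slack=1)
Line 4: ['owl', 'program'] (min_width=11, slack=3)
Line 5: ['give'] (min_width=4, slack=10)
Line 6: ['laboratory'] (min_width=10, slack=4)
Line 7: ['tomato', 'network'] (min_width=14, slack=0)
Line 8: ['slow', 'orange'] (min_width=11, slack=3)
Line 9: ['table'] (min_width=5, slack=9)

Answer: |dirty      you|
|forest  bright|
|address  tired|
|owl    program|
|give          |
|laboratory    |
|tomato network|
|slow    orange|
|table         |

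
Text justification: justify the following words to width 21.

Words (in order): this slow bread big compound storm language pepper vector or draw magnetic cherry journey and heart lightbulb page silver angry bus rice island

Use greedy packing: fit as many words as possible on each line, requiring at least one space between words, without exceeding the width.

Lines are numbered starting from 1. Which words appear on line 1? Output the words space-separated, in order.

Answer: this slow bread big

Derivation:
Line 1: ['this', 'slow', 'bread', 'big'] (min_width=19, slack=2)
Line 2: ['compound', 'storm'] (min_width=14, slack=7)
Line 3: ['language', 'pepper'] (min_width=15, slack=6)
Line 4: ['vector', 'or', 'draw'] (min_width=14, slack=7)
Line 5: ['magnetic', 'cherry'] (min_width=15, slack=6)
Line 6: ['journey', 'and', 'heart'] (min_width=17, slack=4)
Line 7: ['lightbulb', 'page', 'silver'] (min_width=21, slack=0)
Line 8: ['angry', 'bus', 'rice', 'island'] (min_width=21, slack=0)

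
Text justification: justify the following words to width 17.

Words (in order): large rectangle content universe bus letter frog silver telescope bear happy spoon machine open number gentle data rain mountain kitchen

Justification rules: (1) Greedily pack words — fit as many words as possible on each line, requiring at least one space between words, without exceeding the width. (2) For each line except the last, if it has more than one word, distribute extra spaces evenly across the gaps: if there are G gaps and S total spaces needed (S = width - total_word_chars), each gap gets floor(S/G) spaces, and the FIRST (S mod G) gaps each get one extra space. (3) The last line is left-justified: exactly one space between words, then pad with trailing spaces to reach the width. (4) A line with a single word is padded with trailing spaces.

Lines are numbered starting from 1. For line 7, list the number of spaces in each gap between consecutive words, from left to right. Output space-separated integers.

Answer: 5

Derivation:
Line 1: ['large', 'rectangle'] (min_width=15, slack=2)
Line 2: ['content', 'universe'] (min_width=16, slack=1)
Line 3: ['bus', 'letter', 'frog'] (min_width=15, slack=2)
Line 4: ['silver', 'telescope'] (min_width=16, slack=1)
Line 5: ['bear', 'happy', 'spoon'] (min_width=16, slack=1)
Line 6: ['machine', 'open'] (min_width=12, slack=5)
Line 7: ['number', 'gentle'] (min_width=13, slack=4)
Line 8: ['data', 'rain'] (min_width=9, slack=8)
Line 9: ['mountain', 'kitchen'] (min_width=16, slack=1)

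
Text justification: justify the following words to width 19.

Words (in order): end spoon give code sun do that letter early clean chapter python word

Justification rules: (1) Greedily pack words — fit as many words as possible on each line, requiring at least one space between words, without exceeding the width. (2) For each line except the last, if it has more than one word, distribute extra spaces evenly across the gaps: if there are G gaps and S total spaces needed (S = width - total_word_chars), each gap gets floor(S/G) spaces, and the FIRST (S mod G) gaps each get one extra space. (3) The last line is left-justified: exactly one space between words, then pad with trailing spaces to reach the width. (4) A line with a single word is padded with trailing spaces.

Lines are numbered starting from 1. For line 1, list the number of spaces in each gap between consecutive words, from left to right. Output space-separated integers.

Answer: 1 1 1

Derivation:
Line 1: ['end', 'spoon', 'give', 'code'] (min_width=19, slack=0)
Line 2: ['sun', 'do', 'that', 'letter'] (min_width=18, slack=1)
Line 3: ['early', 'clean', 'chapter'] (min_width=19, slack=0)
Line 4: ['python', 'word'] (min_width=11, slack=8)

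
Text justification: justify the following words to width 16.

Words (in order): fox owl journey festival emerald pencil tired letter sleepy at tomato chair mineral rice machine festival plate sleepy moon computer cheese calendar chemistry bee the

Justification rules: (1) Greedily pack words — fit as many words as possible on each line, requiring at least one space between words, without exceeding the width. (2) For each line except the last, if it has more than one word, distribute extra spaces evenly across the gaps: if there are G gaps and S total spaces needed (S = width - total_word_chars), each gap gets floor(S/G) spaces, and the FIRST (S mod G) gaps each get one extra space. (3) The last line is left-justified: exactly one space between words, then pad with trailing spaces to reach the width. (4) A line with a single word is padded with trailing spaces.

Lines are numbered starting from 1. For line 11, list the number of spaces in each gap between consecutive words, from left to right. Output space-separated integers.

Answer: 4

Derivation:
Line 1: ['fox', 'owl', 'journey'] (min_width=15, slack=1)
Line 2: ['festival', 'emerald'] (min_width=16, slack=0)
Line 3: ['pencil', 'tired'] (min_width=12, slack=4)
Line 4: ['letter', 'sleepy', 'at'] (min_width=16, slack=0)
Line 5: ['tomato', 'chair'] (min_width=12, slack=4)
Line 6: ['mineral', 'rice'] (min_width=12, slack=4)
Line 7: ['machine', 'festival'] (min_width=16, slack=0)
Line 8: ['plate', 'sleepy'] (min_width=12, slack=4)
Line 9: ['moon', 'computer'] (min_width=13, slack=3)
Line 10: ['cheese', 'calendar'] (min_width=15, slack=1)
Line 11: ['chemistry', 'bee'] (min_width=13, slack=3)
Line 12: ['the'] (min_width=3, slack=13)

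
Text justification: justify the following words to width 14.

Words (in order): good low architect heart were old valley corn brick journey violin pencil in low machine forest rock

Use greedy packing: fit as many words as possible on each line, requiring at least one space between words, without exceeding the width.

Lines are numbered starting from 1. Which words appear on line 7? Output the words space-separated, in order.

Line 1: ['good', 'low'] (min_width=8, slack=6)
Line 2: ['architect'] (min_width=9, slack=5)
Line 3: ['heart', 'were', 'old'] (min_width=14, slack=0)
Line 4: ['valley', 'corn'] (min_width=11, slack=3)
Line 5: ['brick', 'journey'] (min_width=13, slack=1)
Line 6: ['violin', 'pencil'] (min_width=13, slack=1)
Line 7: ['in', 'low', 'machine'] (min_width=14, slack=0)
Line 8: ['forest', 'rock'] (min_width=11, slack=3)

Answer: in low machine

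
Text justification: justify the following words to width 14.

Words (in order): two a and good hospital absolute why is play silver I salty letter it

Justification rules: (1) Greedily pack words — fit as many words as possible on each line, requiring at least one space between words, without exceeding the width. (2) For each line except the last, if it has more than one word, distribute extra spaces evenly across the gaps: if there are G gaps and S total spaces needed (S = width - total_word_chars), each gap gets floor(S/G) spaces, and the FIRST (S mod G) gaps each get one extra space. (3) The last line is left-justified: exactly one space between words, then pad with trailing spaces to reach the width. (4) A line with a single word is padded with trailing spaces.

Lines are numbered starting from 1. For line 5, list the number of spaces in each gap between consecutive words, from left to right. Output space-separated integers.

Answer: 1 1

Derivation:
Line 1: ['two', 'a', 'and', 'good'] (min_width=14, slack=0)
Line 2: ['hospital'] (min_width=8, slack=6)
Line 3: ['absolute', 'why'] (min_width=12, slack=2)
Line 4: ['is', 'play', 'silver'] (min_width=14, slack=0)
Line 5: ['I', 'salty', 'letter'] (min_width=14, slack=0)
Line 6: ['it'] (min_width=2, slack=12)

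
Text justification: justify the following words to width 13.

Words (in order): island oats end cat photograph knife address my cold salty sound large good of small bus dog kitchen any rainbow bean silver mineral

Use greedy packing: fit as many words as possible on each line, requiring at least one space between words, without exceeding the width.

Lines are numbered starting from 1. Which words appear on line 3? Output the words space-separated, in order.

Answer: photograph

Derivation:
Line 1: ['island', 'oats'] (min_width=11, slack=2)
Line 2: ['end', 'cat'] (min_width=7, slack=6)
Line 3: ['photograph'] (min_width=10, slack=3)
Line 4: ['knife', 'address'] (min_width=13, slack=0)
Line 5: ['my', 'cold', 'salty'] (min_width=13, slack=0)
Line 6: ['sound', 'large'] (min_width=11, slack=2)
Line 7: ['good', 'of', 'small'] (min_width=13, slack=0)
Line 8: ['bus', 'dog'] (min_width=7, slack=6)
Line 9: ['kitchen', 'any'] (min_width=11, slack=2)
Line 10: ['rainbow', 'bean'] (min_width=12, slack=1)
Line 11: ['silver'] (min_width=6, slack=7)
Line 12: ['mineral'] (min_width=7, slack=6)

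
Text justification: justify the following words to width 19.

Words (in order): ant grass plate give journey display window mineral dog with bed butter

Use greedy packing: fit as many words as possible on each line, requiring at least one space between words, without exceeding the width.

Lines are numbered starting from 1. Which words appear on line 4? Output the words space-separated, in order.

Line 1: ['ant', 'grass', 'plate'] (min_width=15, slack=4)
Line 2: ['give', 'journey'] (min_width=12, slack=7)
Line 3: ['display', 'window'] (min_width=14, slack=5)
Line 4: ['mineral', 'dog', 'with'] (min_width=16, slack=3)
Line 5: ['bed', 'butter'] (min_width=10, slack=9)

Answer: mineral dog with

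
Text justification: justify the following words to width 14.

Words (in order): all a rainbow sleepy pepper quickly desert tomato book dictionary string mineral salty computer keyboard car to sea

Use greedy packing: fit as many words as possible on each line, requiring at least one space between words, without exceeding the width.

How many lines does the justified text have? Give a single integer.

Answer: 9

Derivation:
Line 1: ['all', 'a', 'rainbow'] (min_width=13, slack=1)
Line 2: ['sleepy', 'pepper'] (min_width=13, slack=1)
Line 3: ['quickly', 'desert'] (min_width=14, slack=0)
Line 4: ['tomato', 'book'] (min_width=11, slack=3)
Line 5: ['dictionary'] (min_width=10, slack=4)
Line 6: ['string', 'mineral'] (min_width=14, slack=0)
Line 7: ['salty', 'computer'] (min_width=14, slack=0)
Line 8: ['keyboard', 'car'] (min_width=12, slack=2)
Line 9: ['to', 'sea'] (min_width=6, slack=8)
Total lines: 9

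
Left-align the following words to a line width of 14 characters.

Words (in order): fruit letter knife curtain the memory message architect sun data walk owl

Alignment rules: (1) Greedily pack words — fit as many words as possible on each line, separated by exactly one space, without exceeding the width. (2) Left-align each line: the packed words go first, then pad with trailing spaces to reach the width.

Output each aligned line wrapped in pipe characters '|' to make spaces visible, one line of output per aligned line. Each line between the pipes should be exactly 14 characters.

Answer: |fruit letter  |
|knife curtain |
|the memory    |
|message       |
|architect sun |
|data walk owl |

Derivation:
Line 1: ['fruit', 'letter'] (min_width=12, slack=2)
Line 2: ['knife', 'curtain'] (min_width=13, slack=1)
Line 3: ['the', 'memory'] (min_width=10, slack=4)
Line 4: ['message'] (min_width=7, slack=7)
Line 5: ['architect', 'sun'] (min_width=13, slack=1)
Line 6: ['data', 'walk', 'owl'] (min_width=13, slack=1)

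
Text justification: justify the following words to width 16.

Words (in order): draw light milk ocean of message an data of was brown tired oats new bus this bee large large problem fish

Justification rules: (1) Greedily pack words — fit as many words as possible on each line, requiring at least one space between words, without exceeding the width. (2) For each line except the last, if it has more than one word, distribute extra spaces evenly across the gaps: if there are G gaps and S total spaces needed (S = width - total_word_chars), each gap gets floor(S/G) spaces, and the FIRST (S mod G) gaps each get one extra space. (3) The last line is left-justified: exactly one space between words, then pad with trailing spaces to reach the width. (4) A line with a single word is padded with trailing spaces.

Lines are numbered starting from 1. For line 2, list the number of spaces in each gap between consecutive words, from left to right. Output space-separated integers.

Line 1: ['draw', 'light', 'milk'] (min_width=15, slack=1)
Line 2: ['ocean', 'of', 'message'] (min_width=16, slack=0)
Line 3: ['an', 'data', 'of', 'was'] (min_width=14, slack=2)
Line 4: ['brown', 'tired', 'oats'] (min_width=16, slack=0)
Line 5: ['new', 'bus', 'this', 'bee'] (min_width=16, slack=0)
Line 6: ['large', 'large'] (min_width=11, slack=5)
Line 7: ['problem', 'fish'] (min_width=12, slack=4)

Answer: 1 1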